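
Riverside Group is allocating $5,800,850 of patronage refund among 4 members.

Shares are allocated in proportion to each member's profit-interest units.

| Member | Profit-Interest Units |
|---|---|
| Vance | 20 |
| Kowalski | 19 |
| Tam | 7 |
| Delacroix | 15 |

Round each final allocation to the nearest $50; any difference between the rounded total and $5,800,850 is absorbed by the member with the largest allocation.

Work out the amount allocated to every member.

Profit-interest units total: 61.
Pro-rata amounts: Vance 20/61 × $5,800,850 = 1,901,918.03; Kowalski 19/61 × $5,800,850 = 1,806,822.13; Tam 7/61 × $5,800,850 = 665,671.31; Delacroix 15/61 × $5,800,850 = 1,426,438.52.
Rounded to nearest $50: Vance $1,901,900; Kowalski $1,806,800; Tam $665,650; Delacroix $1,426,450. Sum = $5,800,800.
Difference $5,800,850 − $5,800,800 = +$50 applied to largest allocation (Vance): Vance becomes $1,901,950.

Vance: $1,901,950 · Kowalski: $1,806,800 · Tam: $665,650 · Delacroix: $1,426,450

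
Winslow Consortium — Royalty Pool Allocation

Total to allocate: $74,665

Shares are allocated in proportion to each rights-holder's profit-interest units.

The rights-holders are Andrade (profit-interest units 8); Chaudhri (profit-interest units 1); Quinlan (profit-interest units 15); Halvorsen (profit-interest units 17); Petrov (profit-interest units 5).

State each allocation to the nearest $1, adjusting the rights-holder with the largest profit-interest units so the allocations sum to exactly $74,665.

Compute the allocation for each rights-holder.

Sum of profit-interest units: 8 + 1 + 15 + 17 + 5 = 46.
Raw shares: Andrade 12,985.22; Chaudhri 1,623.15; Quinlan 24,347.28; Halvorsen 27,593.59; Petrov 8,115.76.
Rounded to nearest $1: Andrade $12,985; Chaudhri $1,623; Quinlan $24,347; Halvorsen $27,594; Petrov $8,116. Sum = $74,665.
Rounded total matches; no reconciliation needed.

Andrade: $12,985 · Chaudhri: $1,623 · Quinlan: $24,347 · Halvorsen: $27,594 · Petrov: $8,116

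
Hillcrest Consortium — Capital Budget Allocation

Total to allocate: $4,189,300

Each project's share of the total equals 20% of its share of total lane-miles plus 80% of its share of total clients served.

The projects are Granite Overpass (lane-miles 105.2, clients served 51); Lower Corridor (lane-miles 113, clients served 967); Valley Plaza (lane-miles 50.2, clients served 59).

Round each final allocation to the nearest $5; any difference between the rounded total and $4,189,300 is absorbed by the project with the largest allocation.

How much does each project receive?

Granite Overpass: $487,105 | Lower Corridor: $3,361,890 | Valley Plaza: $340,305

Totals — lane-miles 268.4, clients served 1,077.
Blended shares (20% lane-miles + 80% clients served): Granite Overpass 0.1163; Lower Corridor 0.8025; Valley Plaza 0.0812.
Proportional shares: Granite Overpass 487,104.45; Lower Corridor 3,361,889.09; Valley Plaza 340,306.46.
Rounded to nearest $5: Granite Overpass $487,105; Lower Corridor $3,361,890; Valley Plaza $340,305. Sum = $4,189,300.
Sum already equals the total — no adjustment.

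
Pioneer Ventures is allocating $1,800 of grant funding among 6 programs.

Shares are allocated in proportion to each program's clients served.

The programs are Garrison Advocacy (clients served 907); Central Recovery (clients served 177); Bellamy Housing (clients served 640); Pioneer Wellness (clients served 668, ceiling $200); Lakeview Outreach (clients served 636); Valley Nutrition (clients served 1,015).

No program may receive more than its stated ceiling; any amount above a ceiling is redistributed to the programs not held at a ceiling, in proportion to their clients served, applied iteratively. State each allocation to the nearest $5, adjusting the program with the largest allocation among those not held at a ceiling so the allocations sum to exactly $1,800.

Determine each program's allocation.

Garrison Advocacy: $430; Central Recovery: $85; Bellamy Housing: $305; Pioneer Wellness: $200; Lakeview Outreach: $300; Valley Nutrition: $480

Total clients served = 4,043.
Unconstrained shares: Garrison Advocacy 403.81; Central Recovery 78.80; Bellamy Housing 284.94; Pioneer Wellness 297.40; Lakeview Outreach 283.16; Valley Nutrition 451.89.
Capped: Pioneer Wellness ($200); residual $1,600 reallocated over remaining clients served 3,375.
Redistributed shares: Garrison Advocacy 429.99 → $430; Central Recovery 83.91 → $85; Bellamy Housing 303.41 → $305; Lakeview Outreach 301.51 → $300; Valley Nutrition 481.19 → $480.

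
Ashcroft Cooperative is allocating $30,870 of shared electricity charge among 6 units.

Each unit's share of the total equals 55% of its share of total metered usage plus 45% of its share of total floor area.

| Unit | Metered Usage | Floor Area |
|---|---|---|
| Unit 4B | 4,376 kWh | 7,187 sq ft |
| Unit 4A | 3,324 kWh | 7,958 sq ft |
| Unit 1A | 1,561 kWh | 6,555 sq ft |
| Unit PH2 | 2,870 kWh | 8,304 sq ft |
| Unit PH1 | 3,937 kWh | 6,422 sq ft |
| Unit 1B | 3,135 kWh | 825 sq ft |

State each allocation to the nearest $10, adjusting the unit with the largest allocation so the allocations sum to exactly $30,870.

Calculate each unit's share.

Unit 4B: $6,550 · Unit 4A: $5,910 · Unit 1A: $3,820 · Unit PH2: $5,630 · Unit PH1: $5,880 · Unit 1B: $3,080

Totals — metered usage 19,203, floor area 37,251.
Composite weights (55% metered usage + 45% floor area): Unit 4B 0.2122; Unit 4A 0.1913; Unit 1A 0.1239; Unit PH2 0.1825; Unit PH1 0.1903; Unit 1B 0.0998.
Unrounded shares: Unit 4B 6,549.23; Unit 4A 5,906.61; Unit 1A 3,824.64; Unit PH2 5,634.23; Unit PH1 5,875.80; Unit 1B 3,079.49.
After rounding ($10): Unit 4B $6,550; Unit 4A $5,910; Unit 1A $3,820; Unit PH2 $5,630; Unit PH1 $5,880; Unit 1B $3,080. Sum = $30,870.
Sum already equals the total — no adjustment.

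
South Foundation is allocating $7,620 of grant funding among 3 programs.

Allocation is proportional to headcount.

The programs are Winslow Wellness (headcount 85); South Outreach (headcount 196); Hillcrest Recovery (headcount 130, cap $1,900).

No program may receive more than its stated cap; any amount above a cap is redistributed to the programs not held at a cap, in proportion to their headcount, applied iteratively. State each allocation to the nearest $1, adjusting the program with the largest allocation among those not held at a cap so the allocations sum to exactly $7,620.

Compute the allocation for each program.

Headcount total: 411.
Unconstrained shares: Winslow Wellness 1,575.91; South Outreach 3,633.87; Hillcrest Recovery 2,410.22.
Capped: Hillcrest Recovery ($1,900); balance $5,720 reallocated over remaining headcount 281.
Redistributed shares: Winslow Wellness 1,730.25 → $1,730; South Outreach 3,989.75 → $3,990.

Winslow Wellness: $1,730 | South Outreach: $3,990 | Hillcrest Recovery: $1,900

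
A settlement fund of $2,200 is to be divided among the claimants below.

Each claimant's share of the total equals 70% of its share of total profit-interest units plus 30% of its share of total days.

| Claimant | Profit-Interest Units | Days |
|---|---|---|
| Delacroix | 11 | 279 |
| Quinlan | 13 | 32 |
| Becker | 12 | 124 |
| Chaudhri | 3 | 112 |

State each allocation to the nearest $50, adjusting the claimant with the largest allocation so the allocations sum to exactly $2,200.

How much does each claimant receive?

Delacroix: $800 · Quinlan: $550 · Becker: $600 · Chaudhri: $250

Profit-interest units total 39; days total 547.
Combined weights (70% profit-interest units + 30% days): Delacroix 0.3505; Quinlan 0.2509; Becker 0.2834; Chaudhri 0.1153.
Raw shares: Delacroix 771.00; Quinlan 551.94; Becker 623.46; Chaudhri 253.60.
At nearest $50: Delacroix $750; Quinlan $550; Becker $600; Chaudhri $250. Sum = $2,150.
Difference $2,200 − $2,150 = +$50 applied to largest allocation (Delacroix): Delacroix becomes $800.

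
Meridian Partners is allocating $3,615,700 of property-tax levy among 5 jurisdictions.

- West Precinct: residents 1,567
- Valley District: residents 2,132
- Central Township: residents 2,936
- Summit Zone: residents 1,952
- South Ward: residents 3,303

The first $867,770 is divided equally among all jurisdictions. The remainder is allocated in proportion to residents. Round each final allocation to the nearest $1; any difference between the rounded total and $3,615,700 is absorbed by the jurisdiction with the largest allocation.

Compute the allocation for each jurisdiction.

Equal tier: $867,770 ÷ 5 = $173,554 apiece.
Remainder $2,747,930 by residents (total 11,890): West Precinct 362,153.60 → $362,154; Valley District 492,732.28 → $492,732; Central Township 678,546.89 → $678,547; Summit Zone 451,131.99 → $451,132; South Ward 763,365.25 → $763,365.
Totals: West Precinct $173,554 + $362,154 = $535,708; Valley District $173,554 + $492,732 = $666,286; Central Township $173,554 + $678,547 = $852,101; Summit Zone $173,554 + $451,132 = $624,686; South Ward $173,554 + $763,365 = $936,919.

West Precinct: $535,708; Valley District: $666,286; Central Township: $852,101; Summit Zone: $624,686; South Ward: $936,919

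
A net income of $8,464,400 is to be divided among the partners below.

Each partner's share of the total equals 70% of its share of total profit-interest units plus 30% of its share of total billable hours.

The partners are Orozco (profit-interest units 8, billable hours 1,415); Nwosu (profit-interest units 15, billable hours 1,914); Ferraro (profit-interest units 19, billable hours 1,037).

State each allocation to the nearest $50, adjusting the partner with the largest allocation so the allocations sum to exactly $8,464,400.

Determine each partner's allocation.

Orozco: $1,951,550; Nwosu: $3,229,300; Ferraro: $3,283,550

Totals — profit-interest units 42, billable hours 4,366.
Blended shares (70% profit-interest units + 30% billable hours): Orozco 0.2306; Nwosu 0.3815; Ferraro 0.3879.
Proportional shares: Orozco 1,951,568.30; Nwosu 3,229,306.25; Ferraro 3,283,525.45.
Rounded to nearest $50: Orozco $1,951,550; Nwosu $3,229,300; Ferraro $3,283,550. Sum = $8,464,400.
Rounded total matches; no reconciliation needed.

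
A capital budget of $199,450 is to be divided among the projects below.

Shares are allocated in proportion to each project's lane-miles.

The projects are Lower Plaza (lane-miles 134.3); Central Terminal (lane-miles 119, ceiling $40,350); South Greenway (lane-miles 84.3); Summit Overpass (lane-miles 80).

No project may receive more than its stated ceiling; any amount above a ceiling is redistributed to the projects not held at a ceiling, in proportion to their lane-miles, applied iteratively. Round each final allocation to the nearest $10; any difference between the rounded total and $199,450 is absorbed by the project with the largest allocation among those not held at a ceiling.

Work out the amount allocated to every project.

Total lane-miles = 417.6.
Proportional shares (ignoring caps): Lower Plaza 64,143.04; Central Terminal 56,835.61; South Greenway 40,262.54; Summit Overpass 38,208.81.
Cap binds for Central Terminal ($40,350); remaining pool $159,100 reallocated over remaining lane-miles 298.6.
Shares after redistribution: Lower Plaza 71,557.70 → $71,560; South Greenway 44,916.71 → $44,920; Summit Overpass 42,625.59 → $42,630.
Rounding difference −$10 applied to Lower Plaza → $71,550.

Lower Plaza: $71,550 | Central Terminal: $40,350 | South Greenway: $44,920 | Summit Overpass: $42,630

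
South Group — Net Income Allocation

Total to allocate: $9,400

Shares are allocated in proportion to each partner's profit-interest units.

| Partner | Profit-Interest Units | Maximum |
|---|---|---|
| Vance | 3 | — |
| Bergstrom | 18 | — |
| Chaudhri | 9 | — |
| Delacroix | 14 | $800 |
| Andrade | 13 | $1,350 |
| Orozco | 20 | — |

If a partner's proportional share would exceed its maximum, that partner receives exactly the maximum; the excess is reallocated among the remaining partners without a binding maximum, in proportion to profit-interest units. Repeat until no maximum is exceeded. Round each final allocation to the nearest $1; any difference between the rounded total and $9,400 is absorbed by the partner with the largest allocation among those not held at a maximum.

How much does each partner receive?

Vance: $435 · Bergstrom: $2,610 · Chaudhri: $1,305 · Delacroix: $800 · Andrade: $1,350 · Orozco: $2,900

Sum of profit-interest units: 77.
Unconstrained shares: Vance 366.23; Bergstrom 2,197.40; Chaudhri 1,098.70; Delacroix 1,709.09; Andrade 1,587.01; Orozco 2,441.56.
Held at cap: Delacroix ($800), Andrade ($1,350); balance $7,250 reallocated over remaining profit-interest units 50.
Shares after redistribution: Vance 435.00 → $435; Bergstrom 2,610.00 → $2,610; Chaudhri 1,305.00 → $1,305; Orozco 2,900.00 → $2,900.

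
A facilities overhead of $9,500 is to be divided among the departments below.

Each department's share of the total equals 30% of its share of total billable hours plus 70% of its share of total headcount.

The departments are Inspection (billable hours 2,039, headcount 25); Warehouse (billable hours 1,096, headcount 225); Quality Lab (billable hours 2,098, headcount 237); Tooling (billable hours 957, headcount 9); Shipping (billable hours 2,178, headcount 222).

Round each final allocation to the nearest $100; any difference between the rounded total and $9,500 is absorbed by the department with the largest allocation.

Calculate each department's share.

Inspection: $900; Warehouse: $2,500; Quality Lab: $2,900; Tooling: $400; Shipping: $2,800

Billable hours total 8,368; headcount total 718.
Combined weights (30% billable hours + 70% headcount): Inspection 0.0975; Warehouse 0.2587; Quality Lab 0.3063; Tooling 0.0431; Shipping 0.2945.
Unrounded shares: Inspection 926.00; Warehouse 2,457.19; Quality Lab 2,909.60; Tooling 409.29; Shipping 2,797.92.
After rounding ($100): Inspection $900; Warehouse $2,500; Quality Lab $2,900; Tooling $400; Shipping $2,800. Sum = $9,500.
Rounded total matches; no reconciliation needed.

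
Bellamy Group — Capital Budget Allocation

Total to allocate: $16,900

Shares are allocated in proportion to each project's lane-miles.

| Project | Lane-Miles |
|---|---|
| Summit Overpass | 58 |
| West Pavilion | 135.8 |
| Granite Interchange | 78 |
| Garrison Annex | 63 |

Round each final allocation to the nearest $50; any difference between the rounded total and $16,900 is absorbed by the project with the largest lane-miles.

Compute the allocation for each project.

Summit Overpass: $2,950; West Pavilion: $6,800; Granite Interchange: $3,950; Garrison Annex: $3,200

Lane-miles total: 334.8.
Pro-rata amounts: Summit Overpass 58/334.8 × $16,900 = 2,927.72; West Pavilion 135.8/334.8 × $16,900 = 6,854.90; Granite Interchange 78/334.8 × $16,900 = 3,937.28; Garrison Annex 63/334.8 × $16,900 = 3,180.11.
Rounded to nearest $50: Summit Overpass $2,950; West Pavilion $6,850; Granite Interchange $3,950; Garrison Annex $3,200. Sum = $16,950.
Difference $16,900 − $16,950 = −$50 applied to largest lane-miles (West Pavilion): West Pavilion becomes $6,800.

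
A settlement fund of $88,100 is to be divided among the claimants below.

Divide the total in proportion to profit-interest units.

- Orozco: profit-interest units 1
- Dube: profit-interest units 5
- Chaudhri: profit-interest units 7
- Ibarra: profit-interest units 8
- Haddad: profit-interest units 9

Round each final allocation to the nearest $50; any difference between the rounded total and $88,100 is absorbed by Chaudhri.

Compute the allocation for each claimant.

Orozco: $2,950; Dube: $14,700; Chaudhri: $20,500; Ibarra: $23,500; Haddad: $26,450

Total profit-interest units = 30.
Pro-rata amounts: Orozco 1/30 × $88,100 = 2,936.67; Dube 5/30 × $88,100 = 14,683.33; Chaudhri 7/30 × $88,100 = 20,556.67; Ibarra 8/30 × $88,100 = 23,493.33; Haddad 9/30 × $88,100 = 26,430.00.
After rounding ($50): Orozco $2,950; Dube $14,700; Chaudhri $20,550; Ibarra $23,500; Haddad $26,450. Sum = $88,150.
Difference $88,100 − $88,150 = −$50 applied to Chaudhri: Chaudhri becomes $20,500.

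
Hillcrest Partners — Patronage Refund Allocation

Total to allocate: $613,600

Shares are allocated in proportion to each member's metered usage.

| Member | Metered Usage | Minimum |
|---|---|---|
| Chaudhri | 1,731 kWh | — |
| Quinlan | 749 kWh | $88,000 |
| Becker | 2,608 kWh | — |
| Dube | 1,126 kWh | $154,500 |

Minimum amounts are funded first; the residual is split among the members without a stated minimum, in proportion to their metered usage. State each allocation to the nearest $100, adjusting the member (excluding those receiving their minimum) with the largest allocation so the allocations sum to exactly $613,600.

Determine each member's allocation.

Guaranteed amounts: Quinlan $88,000; Dube $154,500. Residual $371,100.
Residual split over remaining metered usage 4,339: Chaudhri 148,046.58 → $148,000; Becker 223,053.42 → $223,100.

Chaudhri: $148,000 · Quinlan: $88,000 · Becker: $223,100 · Dube: $154,500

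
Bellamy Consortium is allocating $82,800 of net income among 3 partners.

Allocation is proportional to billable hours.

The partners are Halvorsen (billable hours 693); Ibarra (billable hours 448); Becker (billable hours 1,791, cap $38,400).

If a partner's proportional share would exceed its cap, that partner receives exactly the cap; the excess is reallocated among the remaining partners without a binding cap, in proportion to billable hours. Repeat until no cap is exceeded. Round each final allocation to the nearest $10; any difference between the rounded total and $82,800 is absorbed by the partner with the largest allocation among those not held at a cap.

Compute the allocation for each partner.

Billable hours total: 2,932.
Unconstrained shares: Halvorsen 19,570.40; Ibarra 12,651.57; Becker 50,578.04.
Held at cap: Becker ($38,400); remaining pool $44,400 reallocated over remaining billable hours 1,141.
Redistributed shares: Halvorsen 26,966.87 → $26,970; Ibarra 17,433.13 → $17,430.

Halvorsen: $26,970 | Ibarra: $17,430 | Becker: $38,400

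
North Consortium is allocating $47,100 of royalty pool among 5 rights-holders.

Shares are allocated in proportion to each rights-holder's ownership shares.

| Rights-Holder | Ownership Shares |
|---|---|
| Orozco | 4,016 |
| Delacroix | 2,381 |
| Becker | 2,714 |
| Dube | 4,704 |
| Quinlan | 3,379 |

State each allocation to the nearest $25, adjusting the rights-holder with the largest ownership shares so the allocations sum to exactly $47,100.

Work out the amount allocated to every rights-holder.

Sum of ownership shares: 17,194.
Raw shares: Orozco 4,016/17,194 × $47,100 = 11,001.14; Delacroix 2,381/17,194 × $47,100 = 6,522.34; Becker 2,714/17,194 × $47,100 = 7,434.54; Dube 4,704/17,194 × $47,100 = 12,885.80; Quinlan 3,379/17,194 × $47,100 = 9,256.19.
At nearest $25: Orozco $11,000; Delacroix $6,525; Becker $7,425; Dube $12,875; Quinlan $9,250. Sum = $47,075.
Difference $47,100 − $47,075 = +$25 applied to largest ownership shares (Dube): Dube becomes $12,900.

Orozco: $11,000 | Delacroix: $6,525 | Becker: $7,425 | Dube: $12,900 | Quinlan: $9,250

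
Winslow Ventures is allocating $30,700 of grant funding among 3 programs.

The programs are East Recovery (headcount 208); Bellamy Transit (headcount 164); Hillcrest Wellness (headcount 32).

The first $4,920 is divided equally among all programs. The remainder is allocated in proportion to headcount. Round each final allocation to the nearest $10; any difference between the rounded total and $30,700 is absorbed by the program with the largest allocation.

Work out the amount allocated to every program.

Equal tier: $4,920 ÷ 3 = $1,640 apiece.
Remainder $25,780 by headcount (total 404): East Recovery 13,272.87 → $13,270; Bellamy Transit 10,465.15 → $10,470; Hillcrest Wellness 2,041.98 → $2,040.
Totals: East Recovery $1,640 + $13,270 = $14,910; Bellamy Transit $1,640 + $10,470 = $12,110; Hillcrest Wellness $1,640 + $2,040 = $3,680.

East Recovery: $14,910; Bellamy Transit: $12,110; Hillcrest Wellness: $3,680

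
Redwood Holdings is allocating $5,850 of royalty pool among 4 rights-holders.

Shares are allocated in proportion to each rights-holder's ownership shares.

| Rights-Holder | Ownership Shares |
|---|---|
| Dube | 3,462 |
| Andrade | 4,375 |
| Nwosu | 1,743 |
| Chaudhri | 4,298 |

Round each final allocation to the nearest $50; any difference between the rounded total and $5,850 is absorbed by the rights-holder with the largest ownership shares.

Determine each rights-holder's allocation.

Dube: $1,450 · Andrade: $1,850 · Nwosu: $750 · Chaudhri: $1,800

Sum of ownership shares: 3,462 + 4,375 + 1,743 + 4,298 = 13,878.
Pro-rata amounts: Dube 1,459.34; Andrade 1,844.20; Nwosu 734.73; Chaudhri 1,811.74.
After rounding ($50): Dube $1,450; Andrade $1,850; Nwosu $750; Chaudhri $1,800. Sum = $5,850.
No rounding difference to absorb.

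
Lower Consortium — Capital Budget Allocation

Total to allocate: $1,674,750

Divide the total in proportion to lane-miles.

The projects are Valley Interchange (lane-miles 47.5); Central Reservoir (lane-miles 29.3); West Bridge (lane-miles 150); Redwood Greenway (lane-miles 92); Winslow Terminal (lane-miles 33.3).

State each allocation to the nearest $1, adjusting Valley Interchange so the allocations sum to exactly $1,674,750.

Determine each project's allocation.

Valley Interchange: $225,933 | Central Reservoir: $139,364 | West Bridge: $713,469 | Redwood Greenway: $437,594 | Winslow Terminal: $158,390

Total lane-miles = 352.1.
Raw shares: Valley Interchange 47.5/352.1 × $1,674,750 = 225,931.91; Central Reservoir 29.3/352.1 × $1,674,750 = 139,364.31; West Bridge 150/352.1 × $1,674,750 = 713,469.18; Redwood Greenway 92/352.1 × $1,674,750 = 437,594.43; Winslow Terminal 33.3/352.1 × $1,674,750 = 158,390.16.
Rounded to nearest $1: Valley Interchange $225,932; Central Reservoir $139,364; West Bridge $713,469; Redwood Greenway $437,594; Winslow Terminal $158,390. Sum = $1,674,749.
Difference $1,674,750 − $1,674,749 = +$1 applied to Valley Interchange: Valley Interchange becomes $225,933.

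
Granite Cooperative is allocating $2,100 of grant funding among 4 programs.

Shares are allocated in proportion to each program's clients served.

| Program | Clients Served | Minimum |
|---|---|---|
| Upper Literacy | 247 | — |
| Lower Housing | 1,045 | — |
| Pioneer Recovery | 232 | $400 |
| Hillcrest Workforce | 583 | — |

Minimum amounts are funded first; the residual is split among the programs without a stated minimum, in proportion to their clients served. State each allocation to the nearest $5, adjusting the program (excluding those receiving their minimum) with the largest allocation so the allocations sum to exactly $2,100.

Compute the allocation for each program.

Fund the minimums — Pioneer Recovery $400. Residual $1,700.
Residual split over remaining clients served 1,875: Upper Literacy 223.95 → $225; Lower Housing 947.47 → $945; Hillcrest Workforce 528.59 → $530.

Upper Literacy: $225; Lower Housing: $945; Pioneer Recovery: $400; Hillcrest Workforce: $530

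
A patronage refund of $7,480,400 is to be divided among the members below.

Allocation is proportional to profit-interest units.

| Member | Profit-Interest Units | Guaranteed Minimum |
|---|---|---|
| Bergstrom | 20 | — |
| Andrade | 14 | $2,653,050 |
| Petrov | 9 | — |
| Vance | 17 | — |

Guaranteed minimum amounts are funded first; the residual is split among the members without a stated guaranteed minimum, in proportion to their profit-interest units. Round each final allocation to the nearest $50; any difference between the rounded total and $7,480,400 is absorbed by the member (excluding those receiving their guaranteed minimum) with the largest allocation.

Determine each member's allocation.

Bergstrom: $2,098,850; Andrade: $2,653,050; Petrov: $944,500; Vance: $1,784,000

Fund the minimums — Andrade $2,653,050. Balance $4,827,350.
Balance split over remaining profit-interest units 46: Bergstrom 2,098,847.83 → $2,098,850; Petrov 944,481.52 → $944,500; Vance 1,784,020.65 → $1,784,000.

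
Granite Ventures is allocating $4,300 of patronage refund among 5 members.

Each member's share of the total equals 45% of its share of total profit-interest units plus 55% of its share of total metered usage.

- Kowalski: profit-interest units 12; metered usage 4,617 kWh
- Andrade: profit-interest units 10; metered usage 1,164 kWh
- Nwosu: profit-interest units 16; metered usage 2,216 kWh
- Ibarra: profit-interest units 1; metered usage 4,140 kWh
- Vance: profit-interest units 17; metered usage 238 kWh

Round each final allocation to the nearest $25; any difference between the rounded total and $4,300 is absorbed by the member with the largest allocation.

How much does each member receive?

Totals — profit-interest units 56, metered usage 12,375.
Blended shares (45% profit-interest units + 55% metered usage): Kowalski 0.3016; Andrade 0.1321; Nwosu 0.2271; Ibarra 0.1920; Vance 0.1472.
Pro-rata amounts: Kowalski 1,297.00; Andrade 567.99; Nwosu 976.36; Ibarra 825.75; Vance 632.90.
After rounding ($25): Kowalski $1,300; Andrade $575; Nwosu $975; Ibarra $825; Vance $625. Sum = $4,300.
No rounding difference to absorb.

Kowalski: $1,300 · Andrade: $575 · Nwosu: $975 · Ibarra: $825 · Vance: $625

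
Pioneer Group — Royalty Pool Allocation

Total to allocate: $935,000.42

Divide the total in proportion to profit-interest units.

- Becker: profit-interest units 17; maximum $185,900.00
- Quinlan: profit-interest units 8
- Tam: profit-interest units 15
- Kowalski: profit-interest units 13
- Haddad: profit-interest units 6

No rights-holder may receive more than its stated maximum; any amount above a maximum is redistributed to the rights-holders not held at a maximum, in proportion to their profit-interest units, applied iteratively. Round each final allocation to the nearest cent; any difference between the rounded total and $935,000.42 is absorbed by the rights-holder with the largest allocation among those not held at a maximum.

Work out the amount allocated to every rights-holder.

Becker: $185,900.00; Quinlan: $142,685.79; Tam: $267,535.86; Kowalski: $231,864.42; Haddad: $107,014.35

Profit-interest units total: 59.
Proportional shares (ignoring caps): Becker 269,406.9007; Quinlan 126,779.7180; Tam 237,711.9712; Kowalski 206,017.0417; Haddad 95,084.7885.
Held at cap: Becker ($185,900.00); balance $749,100.42 reallocated over remaining profit-interest units 42.
Redistributed shares: Quinlan 142,685.7943 → $142,685.79; Tam 267,535.8643 → $267,535.86; Kowalski 231,864.4157 → $231,864.42; Haddad 107,014.3457 → $107,014.35.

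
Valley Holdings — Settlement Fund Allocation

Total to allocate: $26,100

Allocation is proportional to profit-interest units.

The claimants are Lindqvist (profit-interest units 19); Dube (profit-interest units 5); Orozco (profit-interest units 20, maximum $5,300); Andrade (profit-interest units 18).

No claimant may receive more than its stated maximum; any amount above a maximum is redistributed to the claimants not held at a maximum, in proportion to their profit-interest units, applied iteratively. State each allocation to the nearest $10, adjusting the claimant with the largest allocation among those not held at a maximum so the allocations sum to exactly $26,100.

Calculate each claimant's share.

Lindqvist: $9,410 | Dube: $2,480 | Orozco: $5,300 | Andrade: $8,910

Sum of profit-interest units: 62.
Proportional shares (ignoring caps): Lindqvist 7,998.39; Dube 2,104.84; Orozco 8,419.35; Andrade 7,577.42.
Held at cap: Orozco ($5,300); remaining pool $20,800 reallocated over remaining profit-interest units 42.
Redistributed shares: Lindqvist 9,409.52 → $9,410; Dube 2,476.19 → $2,480; Andrade 8,914.29 → $8,910.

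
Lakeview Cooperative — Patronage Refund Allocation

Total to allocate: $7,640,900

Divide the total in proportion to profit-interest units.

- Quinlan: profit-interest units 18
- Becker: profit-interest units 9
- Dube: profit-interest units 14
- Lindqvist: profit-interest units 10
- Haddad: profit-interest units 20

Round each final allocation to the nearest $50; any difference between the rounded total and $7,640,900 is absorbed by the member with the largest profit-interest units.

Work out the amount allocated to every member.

Quinlan: $1,937,150 · Becker: $968,550 · Dube: $1,506,650 · Lindqvist: $1,076,200 · Haddad: $2,152,350

Total profit-interest units = 18 + 9 + 14 + 10 + 20 = 71.
Proportional shares: Quinlan 1,937,129.58; Becker 968,564.79; Dube 1,506,656.34; Lindqvist 1,076,183.10; Haddad 2,152,366.20.
After rounding ($50): Quinlan $1,937,150; Becker $968,550; Dube $1,506,650; Lindqvist $1,076,200; Haddad $2,152,350. Sum = $7,640,900.
Sum already equals the total — no adjustment.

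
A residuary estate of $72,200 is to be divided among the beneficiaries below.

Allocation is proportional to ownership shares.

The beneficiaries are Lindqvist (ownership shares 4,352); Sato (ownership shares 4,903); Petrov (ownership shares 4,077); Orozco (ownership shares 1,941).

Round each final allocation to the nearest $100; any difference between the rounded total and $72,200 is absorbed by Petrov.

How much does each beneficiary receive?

Combined ownership shares = 15,273.
Raw shares: Lindqvist 4,352/15,273 × $72,200 = 20,573.19; Sato 4,903/15,273 × $72,200 = 23,177.93; Petrov 4,077/15,273 × $72,200 = 19,273.19; Orozco 1,941/15,273 × $72,200 = 9,175.68.
Rounded to nearest $100: Lindqvist $20,600; Sato $23,200; Petrov $19,300; Orozco $9,200. Sum = $72,300.
Difference $72,200 − $72,300 = −$100 applied to Petrov: Petrov becomes $19,200.

Lindqvist: $20,600; Sato: $23,200; Petrov: $19,200; Orozco: $9,200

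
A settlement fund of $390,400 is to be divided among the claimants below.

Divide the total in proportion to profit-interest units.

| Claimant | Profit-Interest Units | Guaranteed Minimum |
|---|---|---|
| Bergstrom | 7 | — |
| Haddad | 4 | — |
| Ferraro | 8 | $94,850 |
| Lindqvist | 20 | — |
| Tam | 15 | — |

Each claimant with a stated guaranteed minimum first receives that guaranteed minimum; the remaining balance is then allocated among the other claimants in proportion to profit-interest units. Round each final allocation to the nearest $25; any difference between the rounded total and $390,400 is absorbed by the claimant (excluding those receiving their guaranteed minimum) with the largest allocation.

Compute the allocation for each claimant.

Fund the minimums — Ferraro $94,850. Remaining pool $295,550.
Remaining pool split over remaining profit-interest units 46: Bergstrom 44,975.00 → $44,975; Haddad 25,700.00 → $25,700; Lindqvist 128,500.00 → $128,500; Tam 96,375.00 → $96,375.

Bergstrom: $44,975 | Haddad: $25,700 | Ferraro: $94,850 | Lindqvist: $128,500 | Tam: $96,375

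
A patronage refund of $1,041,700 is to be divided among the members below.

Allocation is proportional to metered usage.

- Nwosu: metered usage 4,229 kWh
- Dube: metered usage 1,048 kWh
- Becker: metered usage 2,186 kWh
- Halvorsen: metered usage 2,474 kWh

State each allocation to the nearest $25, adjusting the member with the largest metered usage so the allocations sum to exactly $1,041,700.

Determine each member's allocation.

Combined metered usage = 4,229 + 1,048 + 2,186 + 2,474 = 9,937.
Unrounded shares: Nwosu 443,327.90; Dube 109,862.29; Becker 229,159.32; Halvorsen 259,350.49.
After rounding ($25): Nwosu $443,325; Dube $109,850; Becker $229,150; Halvorsen $259,350. Sum = $1,041,675.
Difference $1,041,700 − $1,041,675 = +$25 applied to largest metered usage (Nwosu): Nwosu becomes $443,350.

Nwosu: $443,350; Dube: $109,850; Becker: $229,150; Halvorsen: $259,350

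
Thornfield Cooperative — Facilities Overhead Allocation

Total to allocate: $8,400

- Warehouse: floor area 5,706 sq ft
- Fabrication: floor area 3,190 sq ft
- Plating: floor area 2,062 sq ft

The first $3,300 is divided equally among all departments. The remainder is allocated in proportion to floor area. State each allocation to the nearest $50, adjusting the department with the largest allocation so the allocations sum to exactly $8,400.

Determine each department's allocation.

Warehouse: $3,750; Fabrication: $2,600; Plating: $2,050

First tranche $3,300 split equally: $1,100 each.
Remainder $5,100 by floor area (total 10,958): Warehouse 2,655.65 → $2,650; Fabrication 1,484.67 → $1,500; Plating 959.68 → $950.
Totals: Warehouse $1,100 + $2,650 = $3,750; Fabrication $1,100 + $1,500 = $2,600; Plating $1,100 + $950 = $2,050.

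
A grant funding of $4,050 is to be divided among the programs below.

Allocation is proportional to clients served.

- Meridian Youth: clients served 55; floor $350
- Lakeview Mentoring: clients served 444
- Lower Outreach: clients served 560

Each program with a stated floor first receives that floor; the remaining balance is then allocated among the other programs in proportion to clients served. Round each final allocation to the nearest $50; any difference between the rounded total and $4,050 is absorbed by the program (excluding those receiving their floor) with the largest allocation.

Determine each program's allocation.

Guaranteed amounts: Meridian Youth $350. Residual $3,700.
Residual split over remaining clients served 1,004: Lakeview Mentoring 1,636.25 → $1,650; Lower Outreach 2,063.75 → $2,050.

Meridian Youth: $350 · Lakeview Mentoring: $1,650 · Lower Outreach: $2,050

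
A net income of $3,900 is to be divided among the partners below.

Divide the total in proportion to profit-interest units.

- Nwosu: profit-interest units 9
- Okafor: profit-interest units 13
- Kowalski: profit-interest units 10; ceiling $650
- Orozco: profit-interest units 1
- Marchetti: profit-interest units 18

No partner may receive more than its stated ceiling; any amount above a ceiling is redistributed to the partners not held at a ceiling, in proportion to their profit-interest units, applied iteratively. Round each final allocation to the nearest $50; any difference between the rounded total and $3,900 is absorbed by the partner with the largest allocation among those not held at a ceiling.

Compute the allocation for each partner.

Sum of profit-interest units: 51.
Proportional shares (ignoring caps): Nwosu 688.24; Okafor 994.12; Kowalski 764.71; Orozco 76.47; Marchetti 1,376.47.
Cap binds for Kowalski ($650); remaining pool $3,250 reallocated over remaining profit-interest units 41.
Redistributed shares: Nwosu 713.41 → $700; Okafor 1,030.49 → $1,050; Orozco 79.27 → $100; Marchetti 1,426.83 → $1,450.
Rounding difference −$50 applied to Marchetti → $1,400.

Nwosu: $700 · Okafor: $1,050 · Kowalski: $650 · Orozco: $100 · Marchetti: $1,400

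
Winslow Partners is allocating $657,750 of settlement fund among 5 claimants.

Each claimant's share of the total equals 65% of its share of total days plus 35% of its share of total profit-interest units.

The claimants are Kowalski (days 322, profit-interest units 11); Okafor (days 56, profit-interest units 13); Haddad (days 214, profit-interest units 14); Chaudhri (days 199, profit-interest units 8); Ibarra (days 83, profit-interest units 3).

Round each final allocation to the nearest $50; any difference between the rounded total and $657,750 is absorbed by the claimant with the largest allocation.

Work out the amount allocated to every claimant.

Days total 874; profit-interest units total 49.
Combined weights (65% days + 35% profit-interest units): Kowalski 0.3180; Okafor 0.1345; Haddad 0.2592; Chaudhri 0.2051; Ibarra 0.0832.
Unrounded shares: Kowalski 209,194.17; Okafor 88,470.49; Haddad 170,458.09; Chaudhri 134,931.21; Ibarra 54,696.03.
Rounded to nearest $50: Kowalski $209,200; Okafor $88,450; Haddad $170,450; Chaudhri $134,950; Ibarra $54,700. Sum = $657,750.
Sum already equals the total — no adjustment.

Kowalski: $209,200; Okafor: $88,450; Haddad: $170,450; Chaudhri: $134,950; Ibarra: $54,700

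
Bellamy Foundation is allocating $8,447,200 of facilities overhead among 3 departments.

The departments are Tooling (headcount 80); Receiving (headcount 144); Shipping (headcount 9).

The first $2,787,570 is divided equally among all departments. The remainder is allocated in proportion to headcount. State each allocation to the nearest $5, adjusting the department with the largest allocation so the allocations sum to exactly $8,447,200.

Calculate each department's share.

Tooling: $2,872,410 | Receiving: $4,426,990 | Shipping: $1,147,800

First tranche $2,787,570 split equally: $929,190 each.
Remainder $5,659,630 by headcount (total 233): Tooling 1,943,220.60 → $1,943,220; Receiving 3,497,797.08 → $3,497,795; Shipping 218,612.32 → $218,610.
Rounding difference +$5 on remainder applied to Receiving.
Totals: Tooling $929,190 + $1,943,220 = $2,872,410; Receiving $929,190 + $3,497,800 = $4,426,990; Shipping $929,190 + $218,610 = $1,147,800.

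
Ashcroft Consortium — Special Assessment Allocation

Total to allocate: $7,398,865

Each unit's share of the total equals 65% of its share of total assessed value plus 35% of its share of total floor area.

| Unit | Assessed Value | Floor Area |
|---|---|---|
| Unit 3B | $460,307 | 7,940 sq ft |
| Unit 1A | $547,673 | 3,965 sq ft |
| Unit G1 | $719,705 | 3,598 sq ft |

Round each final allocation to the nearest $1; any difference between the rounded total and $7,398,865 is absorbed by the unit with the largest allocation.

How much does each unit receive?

Unit 3B: $2,607,620; Unit 1A: $2,186,836; Unit G1: $2,604,409

Assessed value total 1,727,685; floor area total 15,503.
Combined weights (65% assessed value + 35% floor area): Unit 3B 0.3524; Unit 1A 0.2956; Unit G1 0.3520.
Raw shares: Unit 3B 2,607,619.61; Unit 1A 2,186,836.28; Unit G1 2,604,409.11.
Rounded to nearest $1: Unit 3B $2,607,620; Unit 1A $2,186,836; Unit G1 $2,604,409. Sum = $7,398,865.
No rounding difference to absorb.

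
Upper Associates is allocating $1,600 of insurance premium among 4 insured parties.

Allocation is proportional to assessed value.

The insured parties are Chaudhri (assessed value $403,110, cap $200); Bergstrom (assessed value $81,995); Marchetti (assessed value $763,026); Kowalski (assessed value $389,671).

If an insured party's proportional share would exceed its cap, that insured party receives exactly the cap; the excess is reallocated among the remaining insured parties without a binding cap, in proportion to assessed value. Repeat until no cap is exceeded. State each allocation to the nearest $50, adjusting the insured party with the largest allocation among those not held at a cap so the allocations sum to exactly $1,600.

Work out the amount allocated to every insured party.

Chaudhri: $200; Bergstrom: $100; Marchetti: $850; Kowalski: $450

Sum of assessed value: 1,637,802.
Proportional shares (ignoring caps): Chaudhri 393.81; Bergstrom 80.10; Marchetti 745.41; Kowalski 380.68.
Cap binds for Chaudhri ($200); balance $1,400 reallocated over remaining assessed value 1,234,692.
Shares after redistribution: Bergstrom 92.97 → $100; Marchetti 865.18 → $850; Kowalski 441.84 → $450.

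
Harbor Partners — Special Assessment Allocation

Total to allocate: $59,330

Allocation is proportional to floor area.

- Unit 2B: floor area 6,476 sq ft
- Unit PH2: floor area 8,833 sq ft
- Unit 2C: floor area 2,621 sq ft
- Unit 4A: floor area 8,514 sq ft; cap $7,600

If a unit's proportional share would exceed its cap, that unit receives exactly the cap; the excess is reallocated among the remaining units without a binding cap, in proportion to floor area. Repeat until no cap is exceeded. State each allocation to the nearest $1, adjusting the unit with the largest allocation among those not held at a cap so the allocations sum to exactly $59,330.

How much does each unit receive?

Unit 2B: $18,684 | Unit PH2: $25,484 | Unit 2C: $7,562 | Unit 4A: $7,600

Combined floor area = 26,444.
Proportional shares (ignoring caps): Unit 2B 14,529.61; Unit PH2 19,817.80; Unit 2C 5,880.4995; Unit 4A 19,102.09.
Held at cap: Unit 4A ($7,600); balance $51,730 reallocated over remaining floor area 17,930.
Remaining shares: Unit 2B 18,683.96 → $18,684; Unit PH2 25,484.17 → $25,484; Unit 2C 7,561.87 → $7,562.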